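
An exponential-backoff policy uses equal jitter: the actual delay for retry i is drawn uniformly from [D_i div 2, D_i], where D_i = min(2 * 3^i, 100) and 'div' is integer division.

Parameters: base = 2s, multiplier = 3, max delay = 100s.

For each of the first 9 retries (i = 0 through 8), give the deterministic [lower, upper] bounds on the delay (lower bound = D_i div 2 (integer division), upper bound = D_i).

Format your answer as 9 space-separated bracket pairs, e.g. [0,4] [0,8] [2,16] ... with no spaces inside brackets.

Answer: [1,2] [3,6] [9,18] [27,54] [50,100] [50,100] [50,100] [50,100] [50,100]

Derivation:
Computing bounds per retry:
  i=0: D_i=min(2*3^0,100)=2, bounds=[1,2]
  i=1: D_i=min(2*3^1,100)=6, bounds=[3,6]
  i=2: D_i=min(2*3^2,100)=18, bounds=[9,18]
  i=3: D_i=min(2*3^3,100)=54, bounds=[27,54]
  i=4: D_i=min(2*3^4,100)=100, bounds=[50,100]
  i=5: D_i=min(2*3^5,100)=100, bounds=[50,100]
  i=6: D_i=min(2*3^6,100)=100, bounds=[50,100]
  i=7: D_i=min(2*3^7,100)=100, bounds=[50,100]
  i=8: D_i=min(2*3^8,100)=100, bounds=[50,100]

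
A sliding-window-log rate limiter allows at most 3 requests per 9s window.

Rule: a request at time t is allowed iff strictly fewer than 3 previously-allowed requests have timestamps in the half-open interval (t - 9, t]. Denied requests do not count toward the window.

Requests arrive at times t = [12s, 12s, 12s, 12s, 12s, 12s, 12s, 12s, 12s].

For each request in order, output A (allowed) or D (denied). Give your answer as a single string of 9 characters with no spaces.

Tracking allowed requests in the window:
  req#1 t=12s: ALLOW
  req#2 t=12s: ALLOW
  req#3 t=12s: ALLOW
  req#4 t=12s: DENY
  req#5 t=12s: DENY
  req#6 t=12s: DENY
  req#7 t=12s: DENY
  req#8 t=12s: DENY
  req#9 t=12s: DENY

Answer: AAADDDDDD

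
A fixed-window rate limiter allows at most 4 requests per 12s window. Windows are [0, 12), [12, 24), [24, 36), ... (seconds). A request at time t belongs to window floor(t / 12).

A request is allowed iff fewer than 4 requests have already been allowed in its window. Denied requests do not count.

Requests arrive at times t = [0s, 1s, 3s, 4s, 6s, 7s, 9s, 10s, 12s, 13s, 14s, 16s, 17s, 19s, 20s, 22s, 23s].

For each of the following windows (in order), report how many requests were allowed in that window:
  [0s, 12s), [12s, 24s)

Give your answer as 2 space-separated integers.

Answer: 4 4

Derivation:
Processing requests:
  req#1 t=0s (window 0): ALLOW
  req#2 t=1s (window 0): ALLOW
  req#3 t=3s (window 0): ALLOW
  req#4 t=4s (window 0): ALLOW
  req#5 t=6s (window 0): DENY
  req#6 t=7s (window 0): DENY
  req#7 t=9s (window 0): DENY
  req#8 t=10s (window 0): DENY
  req#9 t=12s (window 1): ALLOW
  req#10 t=13s (window 1): ALLOW
  req#11 t=14s (window 1): ALLOW
  req#12 t=16s (window 1): ALLOW
  req#13 t=17s (window 1): DENY
  req#14 t=19s (window 1): DENY
  req#15 t=20s (window 1): DENY
  req#16 t=22s (window 1): DENY
  req#17 t=23s (window 1): DENY

Allowed counts by window: 4 4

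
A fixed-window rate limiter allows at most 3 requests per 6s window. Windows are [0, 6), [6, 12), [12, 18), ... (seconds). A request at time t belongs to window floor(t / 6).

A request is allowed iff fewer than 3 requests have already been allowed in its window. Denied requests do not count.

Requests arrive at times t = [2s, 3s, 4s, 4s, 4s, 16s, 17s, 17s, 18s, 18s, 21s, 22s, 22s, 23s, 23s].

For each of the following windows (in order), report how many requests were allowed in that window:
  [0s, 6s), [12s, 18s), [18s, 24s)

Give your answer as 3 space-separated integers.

Processing requests:
  req#1 t=2s (window 0): ALLOW
  req#2 t=3s (window 0): ALLOW
  req#3 t=4s (window 0): ALLOW
  req#4 t=4s (window 0): DENY
  req#5 t=4s (window 0): DENY
  req#6 t=16s (window 2): ALLOW
  req#7 t=17s (window 2): ALLOW
  req#8 t=17s (window 2): ALLOW
  req#9 t=18s (window 3): ALLOW
  req#10 t=18s (window 3): ALLOW
  req#11 t=21s (window 3): ALLOW
  req#12 t=22s (window 3): DENY
  req#13 t=22s (window 3): DENY
  req#14 t=23s (window 3): DENY
  req#15 t=23s (window 3): DENY

Allowed counts by window: 3 3 3

Answer: 3 3 3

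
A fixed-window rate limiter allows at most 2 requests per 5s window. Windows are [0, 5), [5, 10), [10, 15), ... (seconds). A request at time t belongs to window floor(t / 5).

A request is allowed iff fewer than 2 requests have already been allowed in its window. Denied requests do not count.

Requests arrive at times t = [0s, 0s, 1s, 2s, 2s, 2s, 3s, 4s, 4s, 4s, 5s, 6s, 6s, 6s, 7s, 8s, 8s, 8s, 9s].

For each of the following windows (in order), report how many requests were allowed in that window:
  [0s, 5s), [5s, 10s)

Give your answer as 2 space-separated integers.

Processing requests:
  req#1 t=0s (window 0): ALLOW
  req#2 t=0s (window 0): ALLOW
  req#3 t=1s (window 0): DENY
  req#4 t=2s (window 0): DENY
  req#5 t=2s (window 0): DENY
  req#6 t=2s (window 0): DENY
  req#7 t=3s (window 0): DENY
  req#8 t=4s (window 0): DENY
  req#9 t=4s (window 0): DENY
  req#10 t=4s (window 0): DENY
  req#11 t=5s (window 1): ALLOW
  req#12 t=6s (window 1): ALLOW
  req#13 t=6s (window 1): DENY
  req#14 t=6s (window 1): DENY
  req#15 t=7s (window 1): DENY
  req#16 t=8s (window 1): DENY
  req#17 t=8s (window 1): DENY
  req#18 t=8s (window 1): DENY
  req#19 t=9s (window 1): DENY

Allowed counts by window: 2 2

Answer: 2 2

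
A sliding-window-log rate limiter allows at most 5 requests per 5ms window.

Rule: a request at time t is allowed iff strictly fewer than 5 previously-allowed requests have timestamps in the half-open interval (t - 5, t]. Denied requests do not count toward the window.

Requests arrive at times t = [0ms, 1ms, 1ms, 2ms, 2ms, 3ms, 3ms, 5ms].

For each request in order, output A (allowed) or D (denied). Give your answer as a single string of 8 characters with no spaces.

Answer: AAAAADDA

Derivation:
Tracking allowed requests in the window:
  req#1 t=0ms: ALLOW
  req#2 t=1ms: ALLOW
  req#3 t=1ms: ALLOW
  req#4 t=2ms: ALLOW
  req#5 t=2ms: ALLOW
  req#6 t=3ms: DENY
  req#7 t=3ms: DENY
  req#8 t=5ms: ALLOW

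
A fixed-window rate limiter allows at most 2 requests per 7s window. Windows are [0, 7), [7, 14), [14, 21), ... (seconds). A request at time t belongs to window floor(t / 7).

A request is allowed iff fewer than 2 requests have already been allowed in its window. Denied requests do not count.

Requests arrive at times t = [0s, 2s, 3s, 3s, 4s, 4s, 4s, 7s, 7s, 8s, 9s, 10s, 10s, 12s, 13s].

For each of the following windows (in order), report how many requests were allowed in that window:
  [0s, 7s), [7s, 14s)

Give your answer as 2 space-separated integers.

Answer: 2 2

Derivation:
Processing requests:
  req#1 t=0s (window 0): ALLOW
  req#2 t=2s (window 0): ALLOW
  req#3 t=3s (window 0): DENY
  req#4 t=3s (window 0): DENY
  req#5 t=4s (window 0): DENY
  req#6 t=4s (window 0): DENY
  req#7 t=4s (window 0): DENY
  req#8 t=7s (window 1): ALLOW
  req#9 t=7s (window 1): ALLOW
  req#10 t=8s (window 1): DENY
  req#11 t=9s (window 1): DENY
  req#12 t=10s (window 1): DENY
  req#13 t=10s (window 1): DENY
  req#14 t=12s (window 1): DENY
  req#15 t=13s (window 1): DENY

Allowed counts by window: 2 2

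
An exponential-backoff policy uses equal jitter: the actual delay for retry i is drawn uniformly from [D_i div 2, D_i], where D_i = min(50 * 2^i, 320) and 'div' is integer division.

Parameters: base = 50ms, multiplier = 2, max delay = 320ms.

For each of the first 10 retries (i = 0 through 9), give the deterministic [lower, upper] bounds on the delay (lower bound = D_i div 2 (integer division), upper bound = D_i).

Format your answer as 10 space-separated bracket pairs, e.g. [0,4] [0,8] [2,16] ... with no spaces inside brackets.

Computing bounds per retry:
  i=0: D_i=min(50*2^0,320)=50, bounds=[25,50]
  i=1: D_i=min(50*2^1,320)=100, bounds=[50,100]
  i=2: D_i=min(50*2^2,320)=200, bounds=[100,200]
  i=3: D_i=min(50*2^3,320)=320, bounds=[160,320]
  i=4: D_i=min(50*2^4,320)=320, bounds=[160,320]
  i=5: D_i=min(50*2^5,320)=320, bounds=[160,320]
  i=6: D_i=min(50*2^6,320)=320, bounds=[160,320]
  i=7: D_i=min(50*2^7,320)=320, bounds=[160,320]
  i=8: D_i=min(50*2^8,320)=320, bounds=[160,320]
  i=9: D_i=min(50*2^9,320)=320, bounds=[160,320]

Answer: [25,50] [50,100] [100,200] [160,320] [160,320] [160,320] [160,320] [160,320] [160,320] [160,320]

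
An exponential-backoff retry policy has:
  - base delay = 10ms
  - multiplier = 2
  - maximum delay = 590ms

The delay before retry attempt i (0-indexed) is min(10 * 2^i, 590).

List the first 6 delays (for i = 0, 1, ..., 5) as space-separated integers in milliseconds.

Computing each delay:
  i=0: min(10*2^0, 590) = 10
  i=1: min(10*2^1, 590) = 20
  i=2: min(10*2^2, 590) = 40
  i=3: min(10*2^3, 590) = 80
  i=4: min(10*2^4, 590) = 160
  i=5: min(10*2^5, 590) = 320

Answer: 10 20 40 80 160 320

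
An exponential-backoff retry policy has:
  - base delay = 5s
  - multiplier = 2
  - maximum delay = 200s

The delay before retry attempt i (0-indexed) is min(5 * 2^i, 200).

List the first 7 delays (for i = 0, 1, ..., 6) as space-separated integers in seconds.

Answer: 5 10 20 40 80 160 200

Derivation:
Computing each delay:
  i=0: min(5*2^0, 200) = 5
  i=1: min(5*2^1, 200) = 10
  i=2: min(5*2^2, 200) = 20
  i=3: min(5*2^3, 200) = 40
  i=4: min(5*2^4, 200) = 80
  i=5: min(5*2^5, 200) = 160
  i=6: min(5*2^6, 200) = 200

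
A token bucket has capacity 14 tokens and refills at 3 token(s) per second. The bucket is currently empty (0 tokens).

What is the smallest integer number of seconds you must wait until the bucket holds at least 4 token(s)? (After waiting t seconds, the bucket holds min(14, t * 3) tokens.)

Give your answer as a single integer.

Need t * 3 >= 4, so t >= 4/3.
Smallest integer t = ceil(4/3) = 2.

Answer: 2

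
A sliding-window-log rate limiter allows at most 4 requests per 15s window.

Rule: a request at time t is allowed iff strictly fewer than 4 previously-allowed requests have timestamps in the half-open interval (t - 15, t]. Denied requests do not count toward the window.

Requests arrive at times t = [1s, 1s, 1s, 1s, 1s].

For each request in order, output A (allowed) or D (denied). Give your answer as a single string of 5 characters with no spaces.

Answer: AAAAD

Derivation:
Tracking allowed requests in the window:
  req#1 t=1s: ALLOW
  req#2 t=1s: ALLOW
  req#3 t=1s: ALLOW
  req#4 t=1s: ALLOW
  req#5 t=1s: DENY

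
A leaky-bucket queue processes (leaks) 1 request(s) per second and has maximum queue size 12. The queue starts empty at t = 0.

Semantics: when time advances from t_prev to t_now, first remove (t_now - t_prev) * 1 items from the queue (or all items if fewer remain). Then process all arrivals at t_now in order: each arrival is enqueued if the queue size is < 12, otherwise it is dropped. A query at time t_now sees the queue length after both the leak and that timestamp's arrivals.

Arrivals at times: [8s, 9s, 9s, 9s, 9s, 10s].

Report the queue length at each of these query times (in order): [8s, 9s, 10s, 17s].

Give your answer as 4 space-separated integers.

Answer: 1 4 4 0

Derivation:
Queue lengths at query times:
  query t=8s: backlog = 1
  query t=9s: backlog = 4
  query t=10s: backlog = 4
  query t=17s: backlog = 0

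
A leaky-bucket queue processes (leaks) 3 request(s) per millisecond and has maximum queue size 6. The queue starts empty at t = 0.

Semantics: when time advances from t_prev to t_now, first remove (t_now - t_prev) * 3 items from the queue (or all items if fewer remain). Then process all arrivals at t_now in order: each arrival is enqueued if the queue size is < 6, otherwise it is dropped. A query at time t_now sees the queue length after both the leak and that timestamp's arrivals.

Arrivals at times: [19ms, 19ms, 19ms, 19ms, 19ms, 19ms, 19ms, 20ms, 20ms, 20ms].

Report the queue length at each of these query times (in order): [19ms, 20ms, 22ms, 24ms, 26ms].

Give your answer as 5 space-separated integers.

Queue lengths at query times:
  query t=19ms: backlog = 6
  query t=20ms: backlog = 6
  query t=22ms: backlog = 0
  query t=24ms: backlog = 0
  query t=26ms: backlog = 0

Answer: 6 6 0 0 0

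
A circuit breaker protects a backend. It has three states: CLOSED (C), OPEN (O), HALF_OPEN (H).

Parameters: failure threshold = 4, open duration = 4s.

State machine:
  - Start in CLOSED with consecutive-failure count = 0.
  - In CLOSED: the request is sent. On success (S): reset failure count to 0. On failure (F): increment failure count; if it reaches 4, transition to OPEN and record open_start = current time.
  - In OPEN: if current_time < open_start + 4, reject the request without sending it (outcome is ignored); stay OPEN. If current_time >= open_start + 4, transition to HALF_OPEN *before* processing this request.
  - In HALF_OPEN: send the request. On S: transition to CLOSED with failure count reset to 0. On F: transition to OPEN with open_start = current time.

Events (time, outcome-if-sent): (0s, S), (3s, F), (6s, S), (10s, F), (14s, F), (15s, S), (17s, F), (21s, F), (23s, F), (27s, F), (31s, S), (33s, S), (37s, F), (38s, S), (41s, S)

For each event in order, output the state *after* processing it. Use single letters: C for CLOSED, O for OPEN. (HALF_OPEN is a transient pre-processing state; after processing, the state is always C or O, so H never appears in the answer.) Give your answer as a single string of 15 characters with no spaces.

State after each event:
  event#1 t=0s outcome=S: state=CLOSED
  event#2 t=3s outcome=F: state=CLOSED
  event#3 t=6s outcome=S: state=CLOSED
  event#4 t=10s outcome=F: state=CLOSED
  event#5 t=14s outcome=F: state=CLOSED
  event#6 t=15s outcome=S: state=CLOSED
  event#7 t=17s outcome=F: state=CLOSED
  event#8 t=21s outcome=F: state=CLOSED
  event#9 t=23s outcome=F: state=CLOSED
  event#10 t=27s outcome=F: state=OPEN
  event#11 t=31s outcome=S: state=CLOSED
  event#12 t=33s outcome=S: state=CLOSED
  event#13 t=37s outcome=F: state=CLOSED
  event#14 t=38s outcome=S: state=CLOSED
  event#15 t=41s outcome=S: state=CLOSED

Answer: CCCCCCCCCOCCCCC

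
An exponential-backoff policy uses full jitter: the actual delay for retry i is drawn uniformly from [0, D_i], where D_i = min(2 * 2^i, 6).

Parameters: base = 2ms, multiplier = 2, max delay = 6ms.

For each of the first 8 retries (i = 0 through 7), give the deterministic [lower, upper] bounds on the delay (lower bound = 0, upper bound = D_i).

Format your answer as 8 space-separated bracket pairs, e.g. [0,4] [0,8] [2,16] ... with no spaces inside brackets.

Computing bounds per retry:
  i=0: D_i=min(2*2^0,6)=2, bounds=[0,2]
  i=1: D_i=min(2*2^1,6)=4, bounds=[0,4]
  i=2: D_i=min(2*2^2,6)=6, bounds=[0,6]
  i=3: D_i=min(2*2^3,6)=6, bounds=[0,6]
  i=4: D_i=min(2*2^4,6)=6, bounds=[0,6]
  i=5: D_i=min(2*2^5,6)=6, bounds=[0,6]
  i=6: D_i=min(2*2^6,6)=6, bounds=[0,6]
  i=7: D_i=min(2*2^7,6)=6, bounds=[0,6]

Answer: [0,2] [0,4] [0,6] [0,6] [0,6] [0,6] [0,6] [0,6]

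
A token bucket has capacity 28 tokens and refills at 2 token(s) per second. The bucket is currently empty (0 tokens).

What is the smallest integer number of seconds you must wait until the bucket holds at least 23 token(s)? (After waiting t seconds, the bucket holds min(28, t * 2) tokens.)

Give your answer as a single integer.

Answer: 12

Derivation:
Need t * 2 >= 23, so t >= 23/2.
Smallest integer t = ceil(23/2) = 12.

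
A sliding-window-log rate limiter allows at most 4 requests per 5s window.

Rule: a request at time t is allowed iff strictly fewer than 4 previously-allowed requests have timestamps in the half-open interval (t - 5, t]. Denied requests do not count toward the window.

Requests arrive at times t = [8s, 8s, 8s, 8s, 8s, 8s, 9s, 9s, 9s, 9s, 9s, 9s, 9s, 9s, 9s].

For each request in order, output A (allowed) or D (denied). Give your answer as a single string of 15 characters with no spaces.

Tracking allowed requests in the window:
  req#1 t=8s: ALLOW
  req#2 t=8s: ALLOW
  req#3 t=8s: ALLOW
  req#4 t=8s: ALLOW
  req#5 t=8s: DENY
  req#6 t=8s: DENY
  req#7 t=9s: DENY
  req#8 t=9s: DENY
  req#9 t=9s: DENY
  req#10 t=9s: DENY
  req#11 t=9s: DENY
  req#12 t=9s: DENY
  req#13 t=9s: DENY
  req#14 t=9s: DENY
  req#15 t=9s: DENY

Answer: AAAADDDDDDDDDDD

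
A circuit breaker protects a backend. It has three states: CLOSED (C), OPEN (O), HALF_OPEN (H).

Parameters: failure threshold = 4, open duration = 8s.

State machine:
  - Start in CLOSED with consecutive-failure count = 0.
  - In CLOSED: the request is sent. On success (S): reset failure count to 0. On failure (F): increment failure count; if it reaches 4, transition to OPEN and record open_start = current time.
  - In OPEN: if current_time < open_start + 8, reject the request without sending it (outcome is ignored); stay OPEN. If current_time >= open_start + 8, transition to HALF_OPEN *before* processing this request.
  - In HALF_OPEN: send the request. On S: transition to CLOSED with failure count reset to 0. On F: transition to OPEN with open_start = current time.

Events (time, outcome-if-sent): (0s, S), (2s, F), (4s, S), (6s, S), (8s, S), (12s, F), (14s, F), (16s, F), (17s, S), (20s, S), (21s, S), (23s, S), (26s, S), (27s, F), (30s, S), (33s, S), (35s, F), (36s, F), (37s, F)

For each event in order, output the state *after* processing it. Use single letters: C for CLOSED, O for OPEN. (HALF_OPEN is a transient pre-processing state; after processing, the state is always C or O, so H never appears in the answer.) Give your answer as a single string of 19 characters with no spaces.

Answer: CCCCCCCCCCCCCCCCCCC

Derivation:
State after each event:
  event#1 t=0s outcome=S: state=CLOSED
  event#2 t=2s outcome=F: state=CLOSED
  event#3 t=4s outcome=S: state=CLOSED
  event#4 t=6s outcome=S: state=CLOSED
  event#5 t=8s outcome=S: state=CLOSED
  event#6 t=12s outcome=F: state=CLOSED
  event#7 t=14s outcome=F: state=CLOSED
  event#8 t=16s outcome=F: state=CLOSED
  event#9 t=17s outcome=S: state=CLOSED
  event#10 t=20s outcome=S: state=CLOSED
  event#11 t=21s outcome=S: state=CLOSED
  event#12 t=23s outcome=S: state=CLOSED
  event#13 t=26s outcome=S: state=CLOSED
  event#14 t=27s outcome=F: state=CLOSED
  event#15 t=30s outcome=S: state=CLOSED
  event#16 t=33s outcome=S: state=CLOSED
  event#17 t=35s outcome=F: state=CLOSED
  event#18 t=36s outcome=F: state=CLOSED
  event#19 t=37s outcome=F: state=CLOSED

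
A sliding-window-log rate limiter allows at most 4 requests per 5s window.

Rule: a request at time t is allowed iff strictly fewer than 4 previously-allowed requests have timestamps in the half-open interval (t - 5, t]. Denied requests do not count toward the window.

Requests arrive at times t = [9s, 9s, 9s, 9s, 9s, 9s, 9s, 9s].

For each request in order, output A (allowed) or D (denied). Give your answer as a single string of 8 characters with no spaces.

Tracking allowed requests in the window:
  req#1 t=9s: ALLOW
  req#2 t=9s: ALLOW
  req#3 t=9s: ALLOW
  req#4 t=9s: ALLOW
  req#5 t=9s: DENY
  req#6 t=9s: DENY
  req#7 t=9s: DENY
  req#8 t=9s: DENY

Answer: AAAADDDD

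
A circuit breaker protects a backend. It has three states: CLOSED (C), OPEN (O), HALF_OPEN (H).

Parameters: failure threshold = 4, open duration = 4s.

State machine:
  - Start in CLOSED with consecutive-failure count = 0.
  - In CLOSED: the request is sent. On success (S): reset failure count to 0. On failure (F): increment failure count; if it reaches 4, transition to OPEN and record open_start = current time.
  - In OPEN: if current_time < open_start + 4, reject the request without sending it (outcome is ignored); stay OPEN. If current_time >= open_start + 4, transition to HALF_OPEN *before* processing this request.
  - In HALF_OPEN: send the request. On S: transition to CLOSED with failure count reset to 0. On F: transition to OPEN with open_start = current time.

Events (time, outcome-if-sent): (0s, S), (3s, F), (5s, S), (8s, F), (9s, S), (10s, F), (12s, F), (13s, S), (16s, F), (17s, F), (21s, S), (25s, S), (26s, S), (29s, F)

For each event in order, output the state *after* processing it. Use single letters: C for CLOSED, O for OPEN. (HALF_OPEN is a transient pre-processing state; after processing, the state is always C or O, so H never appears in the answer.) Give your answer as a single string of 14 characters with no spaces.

Answer: CCCCCCCCCCCCCC

Derivation:
State after each event:
  event#1 t=0s outcome=S: state=CLOSED
  event#2 t=3s outcome=F: state=CLOSED
  event#3 t=5s outcome=S: state=CLOSED
  event#4 t=8s outcome=F: state=CLOSED
  event#5 t=9s outcome=S: state=CLOSED
  event#6 t=10s outcome=F: state=CLOSED
  event#7 t=12s outcome=F: state=CLOSED
  event#8 t=13s outcome=S: state=CLOSED
  event#9 t=16s outcome=F: state=CLOSED
  event#10 t=17s outcome=F: state=CLOSED
  event#11 t=21s outcome=S: state=CLOSED
  event#12 t=25s outcome=S: state=CLOSED
  event#13 t=26s outcome=S: state=CLOSED
  event#14 t=29s outcome=F: state=CLOSED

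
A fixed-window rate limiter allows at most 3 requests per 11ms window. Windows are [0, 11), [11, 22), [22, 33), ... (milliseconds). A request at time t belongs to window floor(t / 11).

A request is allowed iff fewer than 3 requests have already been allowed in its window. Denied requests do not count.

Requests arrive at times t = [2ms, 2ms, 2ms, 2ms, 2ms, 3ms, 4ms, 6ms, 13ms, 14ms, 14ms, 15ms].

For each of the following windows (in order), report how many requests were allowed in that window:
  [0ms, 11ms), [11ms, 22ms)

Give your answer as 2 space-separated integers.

Processing requests:
  req#1 t=2ms (window 0): ALLOW
  req#2 t=2ms (window 0): ALLOW
  req#3 t=2ms (window 0): ALLOW
  req#4 t=2ms (window 0): DENY
  req#5 t=2ms (window 0): DENY
  req#6 t=3ms (window 0): DENY
  req#7 t=4ms (window 0): DENY
  req#8 t=6ms (window 0): DENY
  req#9 t=13ms (window 1): ALLOW
  req#10 t=14ms (window 1): ALLOW
  req#11 t=14ms (window 1): ALLOW
  req#12 t=15ms (window 1): DENY

Allowed counts by window: 3 3

Answer: 3 3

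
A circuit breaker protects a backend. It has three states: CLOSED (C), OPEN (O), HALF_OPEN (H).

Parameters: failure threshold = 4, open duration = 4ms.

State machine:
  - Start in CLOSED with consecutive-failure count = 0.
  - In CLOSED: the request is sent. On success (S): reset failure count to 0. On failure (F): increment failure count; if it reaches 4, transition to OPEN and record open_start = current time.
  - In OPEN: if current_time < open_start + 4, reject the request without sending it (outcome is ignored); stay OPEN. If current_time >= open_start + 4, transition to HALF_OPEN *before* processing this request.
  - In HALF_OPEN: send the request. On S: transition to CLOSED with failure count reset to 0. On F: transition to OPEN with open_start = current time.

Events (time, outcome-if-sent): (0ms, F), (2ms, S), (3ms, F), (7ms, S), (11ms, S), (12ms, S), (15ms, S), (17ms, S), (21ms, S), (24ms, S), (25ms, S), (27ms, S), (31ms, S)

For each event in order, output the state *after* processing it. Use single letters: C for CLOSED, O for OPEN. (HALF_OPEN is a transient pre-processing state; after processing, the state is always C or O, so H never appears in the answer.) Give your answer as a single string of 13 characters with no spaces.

State after each event:
  event#1 t=0ms outcome=F: state=CLOSED
  event#2 t=2ms outcome=S: state=CLOSED
  event#3 t=3ms outcome=F: state=CLOSED
  event#4 t=7ms outcome=S: state=CLOSED
  event#5 t=11ms outcome=S: state=CLOSED
  event#6 t=12ms outcome=S: state=CLOSED
  event#7 t=15ms outcome=S: state=CLOSED
  event#8 t=17ms outcome=S: state=CLOSED
  event#9 t=21ms outcome=S: state=CLOSED
  event#10 t=24ms outcome=S: state=CLOSED
  event#11 t=25ms outcome=S: state=CLOSED
  event#12 t=27ms outcome=S: state=CLOSED
  event#13 t=31ms outcome=S: state=CLOSED

Answer: CCCCCCCCCCCCC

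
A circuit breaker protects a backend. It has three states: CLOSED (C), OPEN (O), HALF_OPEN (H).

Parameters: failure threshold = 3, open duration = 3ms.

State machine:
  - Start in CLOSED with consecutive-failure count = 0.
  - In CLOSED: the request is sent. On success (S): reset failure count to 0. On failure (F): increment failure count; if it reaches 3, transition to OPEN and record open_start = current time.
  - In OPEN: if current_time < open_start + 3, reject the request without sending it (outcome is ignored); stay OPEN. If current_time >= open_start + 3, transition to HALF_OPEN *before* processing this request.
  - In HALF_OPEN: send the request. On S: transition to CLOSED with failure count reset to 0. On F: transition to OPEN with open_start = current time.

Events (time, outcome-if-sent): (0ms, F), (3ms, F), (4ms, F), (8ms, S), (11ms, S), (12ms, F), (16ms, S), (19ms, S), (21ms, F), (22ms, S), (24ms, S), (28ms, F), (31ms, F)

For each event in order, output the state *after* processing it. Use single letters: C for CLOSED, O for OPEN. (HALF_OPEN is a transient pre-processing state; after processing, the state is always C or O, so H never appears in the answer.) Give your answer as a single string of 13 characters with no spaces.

Answer: CCOCCCCCCCCCC

Derivation:
State after each event:
  event#1 t=0ms outcome=F: state=CLOSED
  event#2 t=3ms outcome=F: state=CLOSED
  event#3 t=4ms outcome=F: state=OPEN
  event#4 t=8ms outcome=S: state=CLOSED
  event#5 t=11ms outcome=S: state=CLOSED
  event#6 t=12ms outcome=F: state=CLOSED
  event#7 t=16ms outcome=S: state=CLOSED
  event#8 t=19ms outcome=S: state=CLOSED
  event#9 t=21ms outcome=F: state=CLOSED
  event#10 t=22ms outcome=S: state=CLOSED
  event#11 t=24ms outcome=S: state=CLOSED
  event#12 t=28ms outcome=F: state=CLOSED
  event#13 t=31ms outcome=F: state=CLOSED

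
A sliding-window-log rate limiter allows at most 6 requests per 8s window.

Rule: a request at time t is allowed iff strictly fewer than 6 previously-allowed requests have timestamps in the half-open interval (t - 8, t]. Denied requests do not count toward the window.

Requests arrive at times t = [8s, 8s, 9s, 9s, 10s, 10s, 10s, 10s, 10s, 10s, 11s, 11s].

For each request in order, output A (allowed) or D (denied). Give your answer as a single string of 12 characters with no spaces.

Answer: AAAAAADDDDDD

Derivation:
Tracking allowed requests in the window:
  req#1 t=8s: ALLOW
  req#2 t=8s: ALLOW
  req#3 t=9s: ALLOW
  req#4 t=9s: ALLOW
  req#5 t=10s: ALLOW
  req#6 t=10s: ALLOW
  req#7 t=10s: DENY
  req#8 t=10s: DENY
  req#9 t=10s: DENY
  req#10 t=10s: DENY
  req#11 t=11s: DENY
  req#12 t=11s: DENY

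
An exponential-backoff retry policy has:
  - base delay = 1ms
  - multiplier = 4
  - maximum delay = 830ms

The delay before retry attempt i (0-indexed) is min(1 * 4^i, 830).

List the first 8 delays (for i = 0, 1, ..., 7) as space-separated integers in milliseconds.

Answer: 1 4 16 64 256 830 830 830

Derivation:
Computing each delay:
  i=0: min(1*4^0, 830) = 1
  i=1: min(1*4^1, 830) = 4
  i=2: min(1*4^2, 830) = 16
  i=3: min(1*4^3, 830) = 64
  i=4: min(1*4^4, 830) = 256
  i=5: min(1*4^5, 830) = 830
  i=6: min(1*4^6, 830) = 830
  i=7: min(1*4^7, 830) = 830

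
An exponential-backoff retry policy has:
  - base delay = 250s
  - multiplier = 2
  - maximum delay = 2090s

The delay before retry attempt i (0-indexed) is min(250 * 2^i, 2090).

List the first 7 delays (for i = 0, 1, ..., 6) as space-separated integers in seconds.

Computing each delay:
  i=0: min(250*2^0, 2090) = 250
  i=1: min(250*2^1, 2090) = 500
  i=2: min(250*2^2, 2090) = 1000
  i=3: min(250*2^3, 2090) = 2000
  i=4: min(250*2^4, 2090) = 2090
  i=5: min(250*2^5, 2090) = 2090
  i=6: min(250*2^6, 2090) = 2090

Answer: 250 500 1000 2000 2090 2090 2090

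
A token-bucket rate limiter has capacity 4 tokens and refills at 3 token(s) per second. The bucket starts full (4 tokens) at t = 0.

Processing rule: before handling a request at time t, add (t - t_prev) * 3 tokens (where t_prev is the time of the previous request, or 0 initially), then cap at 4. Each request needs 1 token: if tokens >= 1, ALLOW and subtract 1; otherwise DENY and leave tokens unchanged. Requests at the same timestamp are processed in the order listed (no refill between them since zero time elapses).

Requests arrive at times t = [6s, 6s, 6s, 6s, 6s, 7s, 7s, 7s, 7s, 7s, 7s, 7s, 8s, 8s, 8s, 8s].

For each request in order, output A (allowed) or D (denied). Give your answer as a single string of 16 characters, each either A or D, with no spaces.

Answer: AAAADAAADDDDAAAD

Derivation:
Simulating step by step:
  req#1 t=6s: ALLOW
  req#2 t=6s: ALLOW
  req#3 t=6s: ALLOW
  req#4 t=6s: ALLOW
  req#5 t=6s: DENY
  req#6 t=7s: ALLOW
  req#7 t=7s: ALLOW
  req#8 t=7s: ALLOW
  req#9 t=7s: DENY
  req#10 t=7s: DENY
  req#11 t=7s: DENY
  req#12 t=7s: DENY
  req#13 t=8s: ALLOW
  req#14 t=8s: ALLOW
  req#15 t=8s: ALLOW
  req#16 t=8s: DENY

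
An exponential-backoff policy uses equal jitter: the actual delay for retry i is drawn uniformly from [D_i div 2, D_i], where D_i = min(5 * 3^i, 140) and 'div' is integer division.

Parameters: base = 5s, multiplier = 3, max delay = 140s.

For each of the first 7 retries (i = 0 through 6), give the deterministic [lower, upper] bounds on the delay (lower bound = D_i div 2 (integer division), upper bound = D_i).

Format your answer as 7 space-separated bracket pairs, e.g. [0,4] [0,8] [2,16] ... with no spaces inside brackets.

Answer: [2,5] [7,15] [22,45] [67,135] [70,140] [70,140] [70,140]

Derivation:
Computing bounds per retry:
  i=0: D_i=min(5*3^0,140)=5, bounds=[2,5]
  i=1: D_i=min(5*3^1,140)=15, bounds=[7,15]
  i=2: D_i=min(5*3^2,140)=45, bounds=[22,45]
  i=3: D_i=min(5*3^3,140)=135, bounds=[67,135]
  i=4: D_i=min(5*3^4,140)=140, bounds=[70,140]
  i=5: D_i=min(5*3^5,140)=140, bounds=[70,140]
  i=6: D_i=min(5*3^6,140)=140, bounds=[70,140]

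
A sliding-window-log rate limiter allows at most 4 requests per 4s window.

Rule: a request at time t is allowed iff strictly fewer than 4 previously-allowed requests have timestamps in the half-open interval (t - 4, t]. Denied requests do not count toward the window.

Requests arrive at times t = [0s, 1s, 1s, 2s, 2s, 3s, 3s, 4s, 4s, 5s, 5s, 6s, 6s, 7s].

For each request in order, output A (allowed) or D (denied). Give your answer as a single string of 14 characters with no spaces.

Tracking allowed requests in the window:
  req#1 t=0s: ALLOW
  req#2 t=1s: ALLOW
  req#3 t=1s: ALLOW
  req#4 t=2s: ALLOW
  req#5 t=2s: DENY
  req#6 t=3s: DENY
  req#7 t=3s: DENY
  req#8 t=4s: ALLOW
  req#9 t=4s: DENY
  req#10 t=5s: ALLOW
  req#11 t=5s: ALLOW
  req#12 t=6s: ALLOW
  req#13 t=6s: DENY
  req#14 t=7s: DENY

Answer: AAAADDDADAAADD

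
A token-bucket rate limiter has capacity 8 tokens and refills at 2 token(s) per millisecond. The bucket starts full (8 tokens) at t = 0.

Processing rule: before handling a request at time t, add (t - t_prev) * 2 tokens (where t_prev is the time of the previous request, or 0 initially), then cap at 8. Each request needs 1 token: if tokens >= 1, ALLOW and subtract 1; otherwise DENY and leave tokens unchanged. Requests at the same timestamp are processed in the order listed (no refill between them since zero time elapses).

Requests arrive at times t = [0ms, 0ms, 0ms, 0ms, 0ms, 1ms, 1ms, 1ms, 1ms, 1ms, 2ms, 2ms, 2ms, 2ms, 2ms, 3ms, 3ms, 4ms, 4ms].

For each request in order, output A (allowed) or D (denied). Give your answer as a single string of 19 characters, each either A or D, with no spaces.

Simulating step by step:
  req#1 t=0ms: ALLOW
  req#2 t=0ms: ALLOW
  req#3 t=0ms: ALLOW
  req#4 t=0ms: ALLOW
  req#5 t=0ms: ALLOW
  req#6 t=1ms: ALLOW
  req#7 t=1ms: ALLOW
  req#8 t=1ms: ALLOW
  req#9 t=1ms: ALLOW
  req#10 t=1ms: ALLOW
  req#11 t=2ms: ALLOW
  req#12 t=2ms: ALLOW
  req#13 t=2ms: DENY
  req#14 t=2ms: DENY
  req#15 t=2ms: DENY
  req#16 t=3ms: ALLOW
  req#17 t=3ms: ALLOW
  req#18 t=4ms: ALLOW
  req#19 t=4ms: ALLOW

Answer: AAAAAAAAAAAADDDAAAA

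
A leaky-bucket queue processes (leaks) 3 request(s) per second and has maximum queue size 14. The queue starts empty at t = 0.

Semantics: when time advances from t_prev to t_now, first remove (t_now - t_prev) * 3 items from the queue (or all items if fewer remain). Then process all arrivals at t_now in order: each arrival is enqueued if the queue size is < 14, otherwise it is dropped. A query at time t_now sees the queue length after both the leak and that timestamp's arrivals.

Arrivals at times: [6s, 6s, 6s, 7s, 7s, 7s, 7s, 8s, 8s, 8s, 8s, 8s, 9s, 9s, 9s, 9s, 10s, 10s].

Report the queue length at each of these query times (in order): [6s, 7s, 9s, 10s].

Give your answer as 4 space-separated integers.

Queue lengths at query times:
  query t=6s: backlog = 3
  query t=7s: backlog = 4
  query t=9s: backlog = 7
  query t=10s: backlog = 6

Answer: 3 4 7 6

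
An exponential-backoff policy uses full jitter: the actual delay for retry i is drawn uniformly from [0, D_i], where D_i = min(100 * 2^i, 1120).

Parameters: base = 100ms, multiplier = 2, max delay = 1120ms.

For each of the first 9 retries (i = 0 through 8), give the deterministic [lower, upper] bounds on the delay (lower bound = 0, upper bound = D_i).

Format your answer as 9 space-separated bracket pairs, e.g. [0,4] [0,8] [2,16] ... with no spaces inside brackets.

Answer: [0,100] [0,200] [0,400] [0,800] [0,1120] [0,1120] [0,1120] [0,1120] [0,1120]

Derivation:
Computing bounds per retry:
  i=0: D_i=min(100*2^0,1120)=100, bounds=[0,100]
  i=1: D_i=min(100*2^1,1120)=200, bounds=[0,200]
  i=2: D_i=min(100*2^2,1120)=400, bounds=[0,400]
  i=3: D_i=min(100*2^3,1120)=800, bounds=[0,800]
  i=4: D_i=min(100*2^4,1120)=1120, bounds=[0,1120]
  i=5: D_i=min(100*2^5,1120)=1120, bounds=[0,1120]
  i=6: D_i=min(100*2^6,1120)=1120, bounds=[0,1120]
  i=7: D_i=min(100*2^7,1120)=1120, bounds=[0,1120]
  i=8: D_i=min(100*2^8,1120)=1120, bounds=[0,1120]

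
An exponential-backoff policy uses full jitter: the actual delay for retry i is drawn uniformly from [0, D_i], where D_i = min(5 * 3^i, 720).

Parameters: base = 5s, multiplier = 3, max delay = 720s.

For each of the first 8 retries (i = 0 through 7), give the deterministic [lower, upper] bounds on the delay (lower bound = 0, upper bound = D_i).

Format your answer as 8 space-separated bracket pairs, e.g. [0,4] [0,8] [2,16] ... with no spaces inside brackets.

Answer: [0,5] [0,15] [0,45] [0,135] [0,405] [0,720] [0,720] [0,720]

Derivation:
Computing bounds per retry:
  i=0: D_i=min(5*3^0,720)=5, bounds=[0,5]
  i=1: D_i=min(5*3^1,720)=15, bounds=[0,15]
  i=2: D_i=min(5*3^2,720)=45, bounds=[0,45]
  i=3: D_i=min(5*3^3,720)=135, bounds=[0,135]
  i=4: D_i=min(5*3^4,720)=405, bounds=[0,405]
  i=5: D_i=min(5*3^5,720)=720, bounds=[0,720]
  i=6: D_i=min(5*3^6,720)=720, bounds=[0,720]
  i=7: D_i=min(5*3^7,720)=720, bounds=[0,720]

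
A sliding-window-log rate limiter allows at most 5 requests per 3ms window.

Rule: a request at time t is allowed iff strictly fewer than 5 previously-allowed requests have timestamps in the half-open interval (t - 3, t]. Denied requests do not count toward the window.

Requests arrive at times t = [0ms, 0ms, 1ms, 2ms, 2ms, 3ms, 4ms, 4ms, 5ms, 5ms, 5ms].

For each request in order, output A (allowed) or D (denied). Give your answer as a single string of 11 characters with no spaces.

Tracking allowed requests in the window:
  req#1 t=0ms: ALLOW
  req#2 t=0ms: ALLOW
  req#3 t=1ms: ALLOW
  req#4 t=2ms: ALLOW
  req#5 t=2ms: ALLOW
  req#6 t=3ms: ALLOW
  req#7 t=4ms: ALLOW
  req#8 t=4ms: ALLOW
  req#9 t=5ms: ALLOW
  req#10 t=5ms: ALLOW
  req#11 t=5ms: DENY

Answer: AAAAAAAAAAD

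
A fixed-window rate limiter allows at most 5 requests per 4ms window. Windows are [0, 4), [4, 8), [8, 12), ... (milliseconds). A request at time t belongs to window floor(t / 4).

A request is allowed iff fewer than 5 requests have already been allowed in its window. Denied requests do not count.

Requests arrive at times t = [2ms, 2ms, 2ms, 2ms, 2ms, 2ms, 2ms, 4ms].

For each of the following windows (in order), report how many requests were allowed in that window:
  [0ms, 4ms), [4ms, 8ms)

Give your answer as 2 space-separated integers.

Processing requests:
  req#1 t=2ms (window 0): ALLOW
  req#2 t=2ms (window 0): ALLOW
  req#3 t=2ms (window 0): ALLOW
  req#4 t=2ms (window 0): ALLOW
  req#5 t=2ms (window 0): ALLOW
  req#6 t=2ms (window 0): DENY
  req#7 t=2ms (window 0): DENY
  req#8 t=4ms (window 1): ALLOW

Allowed counts by window: 5 1

Answer: 5 1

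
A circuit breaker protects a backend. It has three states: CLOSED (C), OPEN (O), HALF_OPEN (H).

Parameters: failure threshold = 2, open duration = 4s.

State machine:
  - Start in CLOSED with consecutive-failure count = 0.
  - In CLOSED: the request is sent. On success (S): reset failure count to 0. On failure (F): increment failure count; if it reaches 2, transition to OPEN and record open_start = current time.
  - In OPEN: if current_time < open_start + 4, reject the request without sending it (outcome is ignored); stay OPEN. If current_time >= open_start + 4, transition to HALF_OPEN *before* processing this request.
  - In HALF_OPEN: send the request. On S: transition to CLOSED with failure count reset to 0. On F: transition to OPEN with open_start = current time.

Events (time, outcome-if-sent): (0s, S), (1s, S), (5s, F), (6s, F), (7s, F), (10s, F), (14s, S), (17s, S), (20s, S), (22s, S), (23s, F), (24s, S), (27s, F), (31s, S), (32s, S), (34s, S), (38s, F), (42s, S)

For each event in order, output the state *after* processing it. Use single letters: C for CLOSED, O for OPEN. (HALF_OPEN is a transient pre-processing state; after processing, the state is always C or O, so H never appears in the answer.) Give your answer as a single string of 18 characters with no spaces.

Answer: CCCOOOCCCCCCCCCCCC

Derivation:
State after each event:
  event#1 t=0s outcome=S: state=CLOSED
  event#2 t=1s outcome=S: state=CLOSED
  event#3 t=5s outcome=F: state=CLOSED
  event#4 t=6s outcome=F: state=OPEN
  event#5 t=7s outcome=F: state=OPEN
  event#6 t=10s outcome=F: state=OPEN
  event#7 t=14s outcome=S: state=CLOSED
  event#8 t=17s outcome=S: state=CLOSED
  event#9 t=20s outcome=S: state=CLOSED
  event#10 t=22s outcome=S: state=CLOSED
  event#11 t=23s outcome=F: state=CLOSED
  event#12 t=24s outcome=S: state=CLOSED
  event#13 t=27s outcome=F: state=CLOSED
  event#14 t=31s outcome=S: state=CLOSED
  event#15 t=32s outcome=S: state=CLOSED
  event#16 t=34s outcome=S: state=CLOSED
  event#17 t=38s outcome=F: state=CLOSED
  event#18 t=42s outcome=S: state=CLOSED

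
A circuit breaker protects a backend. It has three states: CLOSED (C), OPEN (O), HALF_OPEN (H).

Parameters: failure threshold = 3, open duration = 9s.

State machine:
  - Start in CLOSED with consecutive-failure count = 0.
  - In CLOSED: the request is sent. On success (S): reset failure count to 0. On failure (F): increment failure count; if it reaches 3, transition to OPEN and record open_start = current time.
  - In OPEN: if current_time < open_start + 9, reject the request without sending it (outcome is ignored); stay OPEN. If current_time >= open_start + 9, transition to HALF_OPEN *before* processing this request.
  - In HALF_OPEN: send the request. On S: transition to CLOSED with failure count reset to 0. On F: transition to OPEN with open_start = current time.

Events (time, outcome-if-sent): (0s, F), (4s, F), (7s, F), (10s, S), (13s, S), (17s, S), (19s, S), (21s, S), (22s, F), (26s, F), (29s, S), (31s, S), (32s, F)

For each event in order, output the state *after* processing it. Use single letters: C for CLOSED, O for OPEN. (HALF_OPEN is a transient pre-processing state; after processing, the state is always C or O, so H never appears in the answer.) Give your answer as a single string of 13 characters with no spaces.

State after each event:
  event#1 t=0s outcome=F: state=CLOSED
  event#2 t=4s outcome=F: state=CLOSED
  event#3 t=7s outcome=F: state=OPEN
  event#4 t=10s outcome=S: state=OPEN
  event#5 t=13s outcome=S: state=OPEN
  event#6 t=17s outcome=S: state=CLOSED
  event#7 t=19s outcome=S: state=CLOSED
  event#8 t=21s outcome=S: state=CLOSED
  event#9 t=22s outcome=F: state=CLOSED
  event#10 t=26s outcome=F: state=CLOSED
  event#11 t=29s outcome=S: state=CLOSED
  event#12 t=31s outcome=S: state=CLOSED
  event#13 t=32s outcome=F: state=CLOSED

Answer: CCOOOCCCCCCCC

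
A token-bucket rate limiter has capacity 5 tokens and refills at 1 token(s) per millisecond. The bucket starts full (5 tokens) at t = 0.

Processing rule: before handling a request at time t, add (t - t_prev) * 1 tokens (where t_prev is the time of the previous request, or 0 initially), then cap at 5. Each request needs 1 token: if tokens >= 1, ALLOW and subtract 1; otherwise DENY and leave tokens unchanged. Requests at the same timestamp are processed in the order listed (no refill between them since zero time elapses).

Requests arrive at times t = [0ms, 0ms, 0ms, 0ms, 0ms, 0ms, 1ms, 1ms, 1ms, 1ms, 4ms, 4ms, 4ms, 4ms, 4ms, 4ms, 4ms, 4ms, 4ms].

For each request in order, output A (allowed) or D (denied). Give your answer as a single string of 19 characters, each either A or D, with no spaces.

Answer: AAAAADADDDAAADDDDDD

Derivation:
Simulating step by step:
  req#1 t=0ms: ALLOW
  req#2 t=0ms: ALLOW
  req#3 t=0ms: ALLOW
  req#4 t=0ms: ALLOW
  req#5 t=0ms: ALLOW
  req#6 t=0ms: DENY
  req#7 t=1ms: ALLOW
  req#8 t=1ms: DENY
  req#9 t=1ms: DENY
  req#10 t=1ms: DENY
  req#11 t=4ms: ALLOW
  req#12 t=4ms: ALLOW
  req#13 t=4ms: ALLOW
  req#14 t=4ms: DENY
  req#15 t=4ms: DENY
  req#16 t=4ms: DENY
  req#17 t=4ms: DENY
  req#18 t=4ms: DENY
  req#19 t=4ms: DENY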